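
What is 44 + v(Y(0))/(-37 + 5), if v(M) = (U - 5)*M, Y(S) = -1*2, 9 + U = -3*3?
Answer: 681/16 ≈ 42.563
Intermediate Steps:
U = -18 (U = -9 - 3*3 = -9 - 9 = -18)
Y(S) = -2
v(M) = -23*M (v(M) = (-18 - 5)*M = -23*M)
44 + v(Y(0))/(-37 + 5) = 44 + (-23*(-2))/(-37 + 5) = 44 + 46/(-32) = 44 - 1/32*46 = 44 - 23/16 = 681/16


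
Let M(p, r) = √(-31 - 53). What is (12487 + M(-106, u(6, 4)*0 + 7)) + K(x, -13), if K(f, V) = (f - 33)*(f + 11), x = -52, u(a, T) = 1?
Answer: 15972 + 2*I*√21 ≈ 15972.0 + 9.1651*I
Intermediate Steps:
M(p, r) = 2*I*√21 (M(p, r) = √(-84) = 2*I*√21)
K(f, V) = (-33 + f)*(11 + f)
(12487 + M(-106, u(6, 4)*0 + 7)) + K(x, -13) = (12487 + 2*I*√21) + (-363 + (-52)² - 22*(-52)) = (12487 + 2*I*√21) + (-363 + 2704 + 1144) = (12487 + 2*I*√21) + 3485 = 15972 + 2*I*√21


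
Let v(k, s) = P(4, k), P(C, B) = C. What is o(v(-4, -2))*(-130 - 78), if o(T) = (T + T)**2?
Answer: -13312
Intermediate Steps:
v(k, s) = 4
o(T) = 4*T**2 (o(T) = (2*T)**2 = 4*T**2)
o(v(-4, -2))*(-130 - 78) = (4*4**2)*(-130 - 78) = (4*16)*(-208) = 64*(-208) = -13312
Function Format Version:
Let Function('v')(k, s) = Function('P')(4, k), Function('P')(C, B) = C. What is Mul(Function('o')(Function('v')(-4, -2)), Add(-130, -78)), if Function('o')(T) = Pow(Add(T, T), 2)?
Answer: -13312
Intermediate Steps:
Function('v')(k, s) = 4
Function('o')(T) = Mul(4, Pow(T, 2)) (Function('o')(T) = Pow(Mul(2, T), 2) = Mul(4, Pow(T, 2)))
Mul(Function('o')(Function('v')(-4, -2)), Add(-130, -78)) = Mul(Mul(4, Pow(4, 2)), Add(-130, -78)) = Mul(Mul(4, 16), -208) = Mul(64, -208) = -13312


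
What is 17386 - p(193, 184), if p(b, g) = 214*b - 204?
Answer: -23712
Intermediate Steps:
p(b, g) = -204 + 214*b
17386 - p(193, 184) = 17386 - (-204 + 214*193) = 17386 - (-204 + 41302) = 17386 - 1*41098 = 17386 - 41098 = -23712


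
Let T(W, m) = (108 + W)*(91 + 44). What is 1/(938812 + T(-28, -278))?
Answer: 1/949612 ≈ 1.0531e-6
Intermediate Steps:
T(W, m) = 14580 + 135*W (T(W, m) = (108 + W)*135 = 14580 + 135*W)
1/(938812 + T(-28, -278)) = 1/(938812 + (14580 + 135*(-28))) = 1/(938812 + (14580 - 3780)) = 1/(938812 + 10800) = 1/949612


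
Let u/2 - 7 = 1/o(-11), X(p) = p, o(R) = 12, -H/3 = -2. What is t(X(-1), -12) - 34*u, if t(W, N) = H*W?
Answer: -1463/3 ≈ -487.67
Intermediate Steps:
H = 6 (H = -3*(-2) = 6)
t(W, N) = 6*W
u = 85/6 (u = 14 + 2/12 = 14 + 2*(1/12) = 14 + ⅙ = 85/6 ≈ 14.167)
t(X(-1), -12) - 34*u = 6*(-1) - 34*85/6 = -6 - 1445/3 = -1463/3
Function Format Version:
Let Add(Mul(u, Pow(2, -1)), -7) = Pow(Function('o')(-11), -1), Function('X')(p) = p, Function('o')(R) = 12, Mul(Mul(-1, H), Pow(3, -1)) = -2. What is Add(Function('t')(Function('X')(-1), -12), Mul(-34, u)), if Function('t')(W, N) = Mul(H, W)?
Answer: Rational(-1463, 3) ≈ -487.67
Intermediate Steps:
H = 6 (H = Mul(-3, -2) = 6)
Function('t')(W, N) = Mul(6, W)
u = Rational(85, 6) (u = Add(14, Mul(2, Pow(12, -1))) = Add(14, Mul(2, Rational(1, 12))) = Add(14, Rational(1, 6)) = Rational(85, 6) ≈ 14.167)
Add(Function('t')(Function('X')(-1), -12), Mul(-34, u)) = Add(Mul(6, -1), Mul(-34, Rational(85, 6))) = Add(-6, Rational(-1445, 3)) = Rational(-1463, 3)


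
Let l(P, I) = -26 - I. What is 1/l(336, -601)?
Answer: 1/575 ≈ 0.0017391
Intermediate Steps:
1/l(336, -601) = 1/(-26 - 1*(-601)) = 1/(-26 + 601) = 1/575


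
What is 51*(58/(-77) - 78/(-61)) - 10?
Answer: 78898/4697 ≈ 16.798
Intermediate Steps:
51*(58/(-77) - 78/(-61)) - 10 = 51*(58*(-1/77) - 78*(-1/61)) - 10 = 51*(-58/77 + 78/61) - 10 = 51*(2468/4697) - 10 = 125868/4697 - 10 = 78898/4697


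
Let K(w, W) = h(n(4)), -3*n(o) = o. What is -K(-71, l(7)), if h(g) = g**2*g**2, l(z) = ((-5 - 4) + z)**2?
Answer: -256/81 ≈ -3.1605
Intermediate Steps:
n(o) = -o/3
l(z) = (-9 + z)**2
h(g) = g**4
K(w, W) = 256/81 (K(w, W) = (-1/3*4)**4 = (-4/3)**4 = 256/81)
-K(-71, l(7)) = -1*256/81 = -256/81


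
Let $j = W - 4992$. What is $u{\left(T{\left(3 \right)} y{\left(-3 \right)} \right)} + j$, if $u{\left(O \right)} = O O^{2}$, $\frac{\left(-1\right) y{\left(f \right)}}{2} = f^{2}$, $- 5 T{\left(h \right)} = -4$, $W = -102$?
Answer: $- \frac{1009998}{125} \approx -8080.0$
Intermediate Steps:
$T{\left(h \right)} = \frac{4}{5}$ ($T{\left(h \right)} = \left(- \frac{1}{5}\right) \left(-4\right) = \frac{4}{5}$)
$y{\left(f \right)} = - 2 f^{2}$
$u{\left(O \right)} = O^{3}$
$j = -5094$ ($j = -102 - 4992 = -5094$)
$u{\left(T{\left(3 \right)} y{\left(-3 \right)} \right)} + j = \left(\frac{4 \left(- 2 \left(-3\right)^{2}\right)}{5}\right)^{3} - 5094 = \left(\frac{4 \left(\left(-2\right) 9\right)}{5}\right)^{3} - 5094 = \left(\frac{4}{5} \left(-18\right)\right)^{3} - 5094 = \left(- \frac{72}{5}\right)^{3} - 5094 = - \frac{373248}{125} - 5094 = - \frac{1009998}{125}$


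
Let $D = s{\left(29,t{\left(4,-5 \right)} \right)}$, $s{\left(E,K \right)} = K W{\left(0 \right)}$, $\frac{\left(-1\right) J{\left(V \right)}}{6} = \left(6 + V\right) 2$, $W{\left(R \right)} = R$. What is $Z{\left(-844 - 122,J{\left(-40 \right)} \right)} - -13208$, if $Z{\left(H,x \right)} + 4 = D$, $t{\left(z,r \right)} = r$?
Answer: $13204$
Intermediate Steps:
$J{\left(V \right)} = -72 - 12 V$ ($J{\left(V \right)} = - 6 \left(6 + V\right) 2 = - 6 \left(12 + 2 V\right) = -72 - 12 V$)
$s{\left(E,K \right)} = 0$ ($s{\left(E,K \right)} = K 0 = 0$)
$D = 0$
$Z{\left(H,x \right)} = -4$ ($Z{\left(H,x \right)} = -4 + 0 = -4$)
$Z{\left(-844 - 122,J{\left(-40 \right)} \right)} - -13208 = -4 - -13208 = -4 + 13208 = 13204$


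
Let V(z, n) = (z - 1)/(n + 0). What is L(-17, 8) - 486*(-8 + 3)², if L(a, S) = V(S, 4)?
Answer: -48593/4 ≈ -12148.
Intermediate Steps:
V(z, n) = (-1 + z)/n
L(a, S) = -¼ + S/4 (L(a, S) = (-1 + S)/4 = -¼ + S/4)
L(-17, 8) - 486*(-8 + 3)² = (-¼ + (¼)*8) - 486*(-8 + 3)² = (-¼ + 2) - 486*(-5)² = 7/4 - 486*25 = 7/4 - 12150 = -48593/4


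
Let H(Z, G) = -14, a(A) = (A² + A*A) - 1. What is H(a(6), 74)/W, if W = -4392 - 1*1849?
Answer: 14/6241 ≈ 0.0022432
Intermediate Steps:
a(A) = -1 + 2*A² (a(A) = (A² + A²) - 1 = 2*A² - 1 = -1 + 2*A²)
W = -6241 (W = -4392 - 1849 = -6241)
H(a(6), 74)/W = -14/(-6241) = -14*(-1/6241) = 14/6241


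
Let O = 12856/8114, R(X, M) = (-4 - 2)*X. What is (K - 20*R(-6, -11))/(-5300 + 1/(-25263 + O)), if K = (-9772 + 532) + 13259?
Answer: -338099872337/543173487957 ≈ -0.62245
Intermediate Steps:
R(X, M) = -6*X
O = 6428/4057 (O = 12856*(1/8114) = 6428/4057 ≈ 1.5844)
K = 4019 (K = -9240 + 13259 = 4019)
(K - 20*R(-6, -11))/(-5300 + 1/(-25263 + O)) = (4019 - (-120)*(-6))/(-5300 + 1/(-25263 + 6428/4057)) = (4019 - 20*36)/(-5300 + 1/(-102485563/4057)) = (4019 - 720)/(-5300 - 4057/102485563) = 3299/(-543173487957/102485563) = 3299*(-102485563/543173487957) = -338099872337/543173487957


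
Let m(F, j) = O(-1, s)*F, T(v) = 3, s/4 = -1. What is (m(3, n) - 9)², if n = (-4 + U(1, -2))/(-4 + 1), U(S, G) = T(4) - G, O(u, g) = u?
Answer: 144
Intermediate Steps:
s = -4 (s = 4*(-1) = -4)
U(S, G) = 3 - G
n = -⅓ (n = (-4 + (3 - 1*(-2)))/(-4 + 1) = (-4 + (3 + 2))/(-3) = (-4 + 5)*(-⅓) = 1*(-⅓) = -⅓ ≈ -0.33333)
m(F, j) = -F
(m(3, n) - 9)² = (-1*3 - 9)² = (-3 - 9)² = (-12)² = 144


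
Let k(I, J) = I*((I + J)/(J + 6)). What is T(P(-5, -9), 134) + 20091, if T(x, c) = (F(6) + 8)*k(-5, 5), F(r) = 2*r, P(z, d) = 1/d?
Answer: 20091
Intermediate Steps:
k(I, J) = I*(I + J)/(6 + J) (k(I, J) = I*((I + J)/(6 + J)) = I*(I + J)/(6 + J))
T(x, c) = 0 (T(x, c) = (2*6 + 8)*(-5*(-5 + 5)/(6 + 5)) = (12 + 8)*(-5*0/11) = 20*(-5*1/11*0) = 20*0 = 0)
T(P(-5, -9), 134) + 20091 = 0 + 20091 = 20091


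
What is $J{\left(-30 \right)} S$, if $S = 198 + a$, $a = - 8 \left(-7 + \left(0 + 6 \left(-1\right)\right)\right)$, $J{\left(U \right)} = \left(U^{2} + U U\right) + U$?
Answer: $534540$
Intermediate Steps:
$J{\left(U \right)} = U + 2 U^{2}$ ($J{\left(U \right)} = \left(U^{2} + U^{2}\right) + U = 2 U^{2} + U = U + 2 U^{2}$)
$a = 104$ ($a = - 8 \left(-7 + \left(0 - 6\right)\right) = - 8 \left(-7 - 6\right) = \left(-8\right) \left(-13\right) = 104$)
$S = 302$ ($S = 198 + 104 = 302$)
$J{\left(-30 \right)} S = - 30 \left(1 + 2 \left(-30\right)\right) 302 = - 30 \left(1 - 60\right) 302 = \left(-30\right) \left(-59\right) 302 = 1770 \cdot 302 = 534540$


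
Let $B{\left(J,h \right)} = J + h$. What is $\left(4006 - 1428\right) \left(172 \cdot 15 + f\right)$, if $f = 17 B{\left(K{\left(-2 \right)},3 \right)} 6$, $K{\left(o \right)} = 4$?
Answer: $8491932$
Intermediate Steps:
$f = 714$ ($f = 17 \left(4 + 3\right) 6 = 17 \cdot 7 \cdot 6 = 119 \cdot 6 = 714$)
$\left(4006 - 1428\right) \left(172 \cdot 15 + f\right) = \left(4006 - 1428\right) \left(172 \cdot 15 + 714\right) = \left(4006 - 1428\right) \left(2580 + 714\right) = \left(4006 - 1428\right) 3294 = 2578 \cdot 3294 = 8491932$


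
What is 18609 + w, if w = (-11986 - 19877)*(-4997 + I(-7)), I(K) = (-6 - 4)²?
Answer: 156051720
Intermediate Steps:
I(K) = 100 (I(K) = (-10)² = 100)
w = 156033111 (w = (-11986 - 19877)*(-4997 + 100) = -31863*(-4897) = 156033111)
18609 + w = 18609 + 156033111 = 156051720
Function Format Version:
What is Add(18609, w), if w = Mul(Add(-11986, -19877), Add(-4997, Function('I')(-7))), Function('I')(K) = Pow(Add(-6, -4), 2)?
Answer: 156051720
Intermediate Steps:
Function('I')(K) = 100 (Function('I')(K) = Pow(-10, 2) = 100)
w = 156033111 (w = Mul(Add(-11986, -19877), Add(-4997, 100)) = Mul(-31863, -4897) = 156033111)
Add(18609, w) = Add(18609, 156033111) = 156051720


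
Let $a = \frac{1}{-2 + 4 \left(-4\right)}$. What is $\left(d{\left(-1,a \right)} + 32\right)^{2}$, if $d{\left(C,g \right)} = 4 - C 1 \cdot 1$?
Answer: $1369$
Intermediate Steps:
$a = - \frac{1}{18}$ ($a = \frac{1}{-2 - 16} = \frac{1}{-18} = - \frac{1}{18} \approx -0.055556$)
$d{\left(C,g \right)} = 4 - C$ ($d{\left(C,g \right)} = 4 - C 1 = 4 - C$)
$\left(d{\left(-1,a \right)} + 32\right)^{2} = \left(\left(4 - -1\right) + 32\right)^{2} = \left(\left(4 + 1\right) + 32\right)^{2} = \left(5 + 32\right)^{2} = 37^{2} = 1369$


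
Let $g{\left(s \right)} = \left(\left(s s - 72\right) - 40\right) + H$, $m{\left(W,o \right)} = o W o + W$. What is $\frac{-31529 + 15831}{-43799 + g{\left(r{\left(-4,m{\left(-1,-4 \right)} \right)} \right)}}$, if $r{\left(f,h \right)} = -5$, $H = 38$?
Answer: $\frac{7849}{21924} \approx 0.35801$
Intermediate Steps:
$m{\left(W,o \right)} = W + W o^{2}$ ($m{\left(W,o \right)} = W o o + W = W o^{2} + W = W + W o^{2}$)
$g{\left(s \right)} = -74 + s^{2}$ ($g{\left(s \right)} = \left(\left(s s - 72\right) - 40\right) + 38 = \left(\left(s^{2} - 72\right) - 40\right) + 38 = \left(\left(-72 + s^{2}\right) - 40\right) + 38 = \left(-112 + s^{2}\right) + 38 = -74 + s^{2}$)
$\frac{-31529 + 15831}{-43799 + g{\left(r{\left(-4,m{\left(-1,-4 \right)} \right)} \right)}} = \frac{-31529 + 15831}{-43799 - \left(74 - \left(-5\right)^{2}\right)} = - \frac{15698}{-43799 + \left(-74 + 25\right)} = - \frac{15698}{-43799 - 49} = - \frac{15698}{-43848} = \left(-15698\right) \left(- \frac{1}{43848}\right) = \frac{7849}{21924}$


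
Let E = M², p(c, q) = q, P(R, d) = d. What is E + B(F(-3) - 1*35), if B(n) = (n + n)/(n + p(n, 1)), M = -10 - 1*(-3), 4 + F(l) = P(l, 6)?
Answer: 817/16 ≈ 51.063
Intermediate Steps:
F(l) = 2 (F(l) = -4 + 6 = 2)
M = -7 (M = -10 + 3 = -7)
B(n) = 2*n/(1 + n) (B(n) = (n + n)/(n + 1) = (2*n)/(1 + n) = 2*n/(1 + n))
E = 49 (E = (-7)² = 49)
E + B(F(-3) - 1*35) = 49 + 2*(2 - 1*35)/(1 + (2 - 1*35)) = 49 + 2*(2 - 35)/(1 + (2 - 35)) = 49 + 2*(-33)/(1 - 33) = 49 + 2*(-33)/(-32) = 49 + 2*(-33)*(-1/32) = 49 + 33/16 = 817/16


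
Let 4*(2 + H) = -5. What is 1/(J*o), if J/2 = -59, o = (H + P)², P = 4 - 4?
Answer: -8/9971 ≈ -0.00080233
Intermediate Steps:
H = -13/4 (H = -2 + (¼)*(-5) = -2 - 5/4 = -13/4 ≈ -3.2500)
P = 0
o = 169/16 (o = (-13/4 + 0)² = (-13/4)² = 169/16 ≈ 10.563)
J = -118 (J = 2*(-59) = -118)
1/(J*o) = 1/(-118*169/16) = 1/(-9971/8) = -8/9971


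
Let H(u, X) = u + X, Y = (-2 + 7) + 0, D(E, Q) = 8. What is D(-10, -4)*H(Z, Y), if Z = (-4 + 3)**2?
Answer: 48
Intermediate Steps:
Y = 5 (Y = 5 + 0 = 5)
Z = 1 (Z = (-1)**2 = 1)
H(u, X) = X + u
D(-10, -4)*H(Z, Y) = 8*(5 + 1) = 8*6 = 48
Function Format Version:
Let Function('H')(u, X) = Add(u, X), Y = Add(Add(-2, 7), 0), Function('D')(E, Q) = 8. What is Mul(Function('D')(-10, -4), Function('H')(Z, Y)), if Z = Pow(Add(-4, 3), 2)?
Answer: 48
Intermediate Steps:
Y = 5 (Y = Add(5, 0) = 5)
Z = 1 (Z = Pow(-1, 2) = 1)
Function('H')(u, X) = Add(X, u)
Mul(Function('D')(-10, -4), Function('H')(Z, Y)) = Mul(8, Add(5, 1)) = Mul(8, 6) = 48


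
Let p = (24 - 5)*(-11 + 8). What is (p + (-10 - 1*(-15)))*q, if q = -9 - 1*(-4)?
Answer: 260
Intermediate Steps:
p = -57 (p = 19*(-3) = -57)
q = -5 (q = -9 + 4 = -5)
(p + (-10 - 1*(-15)))*q = (-57 + (-10 - 1*(-15)))*(-5) = (-57 + (-10 + 15))*(-5) = (-57 + 5)*(-5) = -52*(-5) = 260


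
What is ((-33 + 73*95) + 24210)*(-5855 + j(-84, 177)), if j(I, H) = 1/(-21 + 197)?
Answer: -4007532831/22 ≈ -1.8216e+8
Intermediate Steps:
j(I, H) = 1/176
((-33 + 73*95) + 24210)*(-5855 + j(-84, 177)) = ((-33 + 73*95) + 24210)*(-5855 + 1/176) = ((-33 + 6935) + 24210)*(-1030479/176) = (6902 + 24210)*(-1030479/176) = 31112*(-1030479/176) = -4007532831/22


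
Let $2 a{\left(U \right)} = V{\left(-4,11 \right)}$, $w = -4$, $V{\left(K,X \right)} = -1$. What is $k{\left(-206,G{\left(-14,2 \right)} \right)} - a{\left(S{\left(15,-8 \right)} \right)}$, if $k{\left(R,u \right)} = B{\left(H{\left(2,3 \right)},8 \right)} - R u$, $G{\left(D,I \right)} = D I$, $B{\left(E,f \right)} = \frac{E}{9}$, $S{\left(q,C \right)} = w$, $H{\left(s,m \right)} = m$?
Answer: $- \frac{34603}{6} \approx -5767.2$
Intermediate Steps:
$S{\left(q,C \right)} = -4$
$a{\left(U \right)} = - \frac{1}{2}$ ($a{\left(U \right)} = \frac{1}{2} \left(-1\right) = - \frac{1}{2}$)
$B{\left(E,f \right)} = \frac{E}{9}$ ($B{\left(E,f \right)} = E \frac{1}{9} = \frac{E}{9}$)
$k{\left(R,u \right)} = \frac{1}{3} - R u$ ($k{\left(R,u \right)} = \frac{1}{9} \cdot 3 - R u = \frac{1}{3} - R u$)
$k{\left(-206,G{\left(-14,2 \right)} \right)} - a{\left(S{\left(15,-8 \right)} \right)} = \left(\frac{1}{3} - - 206 \left(\left(-14\right) 2\right)\right) - - \frac{1}{2} = \left(\frac{1}{3} - \left(-206\right) \left(-28\right)\right) + \frac{1}{2} = \left(\frac{1}{3} - 5768\right) + \frac{1}{2} = - \frac{17303}{3} + \frac{1}{2} = - \frac{34603}{6}$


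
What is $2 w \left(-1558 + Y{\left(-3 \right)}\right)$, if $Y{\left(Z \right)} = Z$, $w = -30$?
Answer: $93660$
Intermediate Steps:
$2 w \left(-1558 + Y{\left(-3 \right)}\right) = 2 \left(-30\right) \left(-1558 - 3\right) = \left(-60\right) \left(-1561\right) = 93660$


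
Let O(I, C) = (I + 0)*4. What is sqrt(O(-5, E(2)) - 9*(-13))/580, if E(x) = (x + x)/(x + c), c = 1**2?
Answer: sqrt(97)/580 ≈ 0.016981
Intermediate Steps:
c = 1
E(x) = 2*x/(1 + x) (E(x) = (x + x)/(x + 1) = (2*x)/(1 + x) = 2*x/(1 + x))
O(I, C) = 4*I (O(I, C) = I*4 = 4*I)
sqrt(O(-5, E(2)) - 9*(-13))/580 = sqrt(4*(-5) - 9*(-13))/580 = sqrt(-20 + 117)*(1/580) = sqrt(97)*(1/580) = sqrt(97)/580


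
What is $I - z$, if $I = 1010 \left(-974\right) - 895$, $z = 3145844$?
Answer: $-4130479$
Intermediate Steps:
$I = -984635$ ($I = -983740 - 895 = -984635$)
$I - z = -984635 - 3145844 = -4130479$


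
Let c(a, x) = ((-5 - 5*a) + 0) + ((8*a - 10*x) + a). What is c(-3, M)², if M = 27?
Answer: 82369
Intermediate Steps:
c(a, x) = -5 - 10*x + 4*a (c(a, x) = (-5 - 5*a) + ((-10*x + 8*a) + a) = (-5 - 5*a) + (-10*x + 9*a) = -5 - 10*x + 4*a)
c(-3, M)² = (-5 - 10*27 + 4*(-3))² = (-5 - 270 - 12)² = (-287)² = 82369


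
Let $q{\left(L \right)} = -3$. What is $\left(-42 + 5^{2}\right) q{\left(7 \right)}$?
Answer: $51$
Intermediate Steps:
$\left(-42 + 5^{2}\right) q{\left(7 \right)} = \left(-42 + 5^{2}\right) \left(-3\right) = \left(-42 + 25\right) \left(-3\right) = \left(-17\right) \left(-3\right) = 51$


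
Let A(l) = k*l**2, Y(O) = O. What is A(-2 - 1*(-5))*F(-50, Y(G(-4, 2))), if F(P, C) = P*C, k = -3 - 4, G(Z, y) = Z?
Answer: -12600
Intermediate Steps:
k = -7
F(P, C) = C*P
A(l) = -7*l**2
A(-2 - 1*(-5))*F(-50, Y(G(-4, 2))) = (-7*(-2 - 1*(-5))**2)*(-4*(-50)) = -7*(-2 + 5)**2*200 = -7*3**2*200 = -7*9*200 = -63*200 = -12600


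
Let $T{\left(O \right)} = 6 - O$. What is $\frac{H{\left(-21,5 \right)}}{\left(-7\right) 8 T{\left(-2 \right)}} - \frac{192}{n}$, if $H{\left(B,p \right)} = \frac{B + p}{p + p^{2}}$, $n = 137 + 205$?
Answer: $- \frac{8941}{15960} \approx -0.56021$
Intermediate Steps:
$n = 342$
$H{\left(B,p \right)} = \frac{B + p}{p + p^{2}}$
$\frac{H{\left(-21,5 \right)}}{\left(-7\right) 8 T{\left(-2 \right)}} - \frac{192}{n} = \frac{\frac{1}{5} \frac{1}{1 + 5} \left(-21 + 5\right)}{\left(-7\right) 8 \left(6 - -2\right)} - \frac{192}{342} = \frac{\frac{1}{5} \cdot \frac{1}{6} \left(-16\right)}{\left(-56\right) \left(6 + 2\right)} - \frac{32}{57} = \frac{\frac{1}{5} \cdot \frac{1}{6} \left(-16\right)}{\left(-56\right) 8} - \frac{32}{57} = - \frac{8}{15 \left(-448\right)} - \frac{32}{57} = \left(- \frac{8}{15}\right) \left(- \frac{1}{448}\right) - \frac{32}{57} = \frac{1}{840} - \frac{32}{57} = - \frac{8941}{15960}$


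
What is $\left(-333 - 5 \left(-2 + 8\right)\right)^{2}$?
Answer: $131769$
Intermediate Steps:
$\left(-333 - 5 \left(-2 + 8\right)\right)^{2} = \left(-333 - 30\right)^{2} = \left(-363\right)^{2} = 131769$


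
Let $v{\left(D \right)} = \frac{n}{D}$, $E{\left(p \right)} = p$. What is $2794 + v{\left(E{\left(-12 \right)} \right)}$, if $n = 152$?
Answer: $\frac{8344}{3} \approx 2781.3$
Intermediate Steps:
$v{\left(D \right)} = \frac{152}{D}$
$2794 + v{\left(E{\left(-12 \right)} \right)} = 2794 + \frac{152}{-12} = 2794 + 152 \left(- \frac{1}{12}\right) = 2794 - \frac{38}{3} = \frac{8344}{3}$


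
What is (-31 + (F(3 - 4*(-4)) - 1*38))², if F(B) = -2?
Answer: 5041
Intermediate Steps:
(-31 + (F(3 - 4*(-4)) - 1*38))² = (-31 + (-2 - 1*38))² = (-31 + (-2 - 38))² = (-31 - 40)² = (-71)² = 5041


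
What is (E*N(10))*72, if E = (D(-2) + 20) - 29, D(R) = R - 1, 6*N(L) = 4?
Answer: -576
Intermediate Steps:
N(L) = ⅔ (N(L) = (⅙)*4 = ⅔)
D(R) = -1 + R
E = -12 (E = ((-1 - 2) + 20) - 29 = (-3 + 20) - 29 = 17 - 29 = -12)
(E*N(10))*72 = -12*⅔*72 = -8*72 = -576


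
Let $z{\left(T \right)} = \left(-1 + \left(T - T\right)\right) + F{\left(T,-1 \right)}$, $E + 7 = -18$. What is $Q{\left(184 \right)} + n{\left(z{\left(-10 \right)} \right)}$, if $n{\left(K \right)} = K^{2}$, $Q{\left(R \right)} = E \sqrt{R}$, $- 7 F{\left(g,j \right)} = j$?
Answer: $\frac{36}{49} - 50 \sqrt{46} \approx -338.38$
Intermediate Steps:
$E = -25$ ($E = -7 - 18 = -25$)
$F{\left(g,j \right)} = - \frac{j}{7}$
$Q{\left(R \right)} = - 25 \sqrt{R}$
$z{\left(T \right)} = - \frac{6}{7}$ ($z{\left(T \right)} = \left(-1 + \left(T - T\right)\right) - - \frac{1}{7} = \left(-1 + 0\right) + \frac{1}{7} = -1 + \frac{1}{7} = - \frac{6}{7}$)
$Q{\left(184 \right)} + n{\left(z{\left(-10 \right)} \right)} = - 25 \sqrt{184} + \left(- \frac{6}{7}\right)^{2} = - 25 \cdot 2 \sqrt{46} + \frac{36}{49} = - 50 \sqrt{46} + \frac{36}{49} = \frac{36}{49} - 50 \sqrt{46}$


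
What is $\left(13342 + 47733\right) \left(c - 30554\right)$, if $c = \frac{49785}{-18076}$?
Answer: $- \frac{33734403020675}{18076} \approx -1.8663 \cdot 10^{9}$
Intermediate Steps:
$c = - \frac{49785}{18076}$ ($c = 49785 \left(- \frac{1}{18076}\right) = - \frac{49785}{18076} \approx -2.7542$)
$\left(13342 + 47733\right) \left(c - 30554\right) = \left(13342 + 47733\right) \left(- \frac{49785}{18076} - 30554\right) = 61075 \left(- \frac{552343889}{18076}\right) = - \frac{33734403020675}{18076}$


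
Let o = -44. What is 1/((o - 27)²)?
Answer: 1/5041 ≈ 0.00019837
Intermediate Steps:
1/((o - 27)²) = 1/((-44 - 27)²) = 1/((-71)²) = 1/5041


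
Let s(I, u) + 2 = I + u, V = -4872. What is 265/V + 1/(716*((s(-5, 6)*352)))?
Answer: -8349169/153487488 ≈ -0.054396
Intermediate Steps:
s(I, u) = -2 + I + u (s(I, u) = -2 + (I + u) = -2 + I + u)
265/V + 1/(716*((s(-5, 6)*352))) = 265/(-4872) + 1/(716*(((-2 - 5 + 6)*352))) = 265*(-1/4872) + 1/(716*((-1*352))) = -265/4872 + (1/716)/(-352) = -265/4872 + (1/716)*(-1/352) = -265/4872 - 1/252032 = -8349169/153487488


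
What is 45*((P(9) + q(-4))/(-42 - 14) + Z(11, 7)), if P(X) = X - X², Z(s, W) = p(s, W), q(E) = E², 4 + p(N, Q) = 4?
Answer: 45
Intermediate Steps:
p(N, Q) = 0 (p(N, Q) = -4 + 4 = 0)
Z(s, W) = 0
45*((P(9) + q(-4))/(-42 - 14) + Z(11, 7)) = 45*((9*(1 - 1*9) + (-4)²)/(-42 - 14) + 0) = 45*((9*(1 - 9) + 16)/(-56) + 0) = 45*((9*(-8) + 16)*(-1/56) + 0) = 45*((-72 + 16)*(-1/56) + 0) = 45*(-56*(-1/56) + 0) = 45*(1 + 0) = 45*1 = 45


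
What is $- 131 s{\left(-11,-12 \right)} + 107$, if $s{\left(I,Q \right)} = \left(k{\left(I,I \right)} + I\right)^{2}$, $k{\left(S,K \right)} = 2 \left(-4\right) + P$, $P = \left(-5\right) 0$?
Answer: $-47184$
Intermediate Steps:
$P = 0$
$k{\left(S,K \right)} = -8$ ($k{\left(S,K \right)} = 2 \left(-4\right) + 0 = -8 + 0 = -8$)
$s{\left(I,Q \right)} = \left(-8 + I\right)^{2}$
$- 131 s{\left(-11,-12 \right)} + 107 = - 131 \left(-8 - 11\right)^{2} + 107 = - 131 \left(-19\right)^{2} + 107 = \left(-131\right) 361 + 107 = -47291 + 107 = -47184$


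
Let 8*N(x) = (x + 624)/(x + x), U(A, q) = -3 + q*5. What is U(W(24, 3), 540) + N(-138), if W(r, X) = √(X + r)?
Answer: 992415/368 ≈ 2696.8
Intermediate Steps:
U(A, q) = -3 + 5*q
N(x) = (624 + x)/(16*x) (N(x) = ((x + 624)/(x + x))/8 = ((624 + x)/((2*x)))/8 = ((624 + x)*(1/(2*x)))/8 = ((624 + x)/(2*x))/8 = (624 + x)/(16*x))
U(W(24, 3), 540) + N(-138) = (-3 + 5*540) + (1/16)*(624 - 138)/(-138) = (-3 + 2700) + (1/16)*(-1/138)*486 = 2697 - 81/368 = 992415/368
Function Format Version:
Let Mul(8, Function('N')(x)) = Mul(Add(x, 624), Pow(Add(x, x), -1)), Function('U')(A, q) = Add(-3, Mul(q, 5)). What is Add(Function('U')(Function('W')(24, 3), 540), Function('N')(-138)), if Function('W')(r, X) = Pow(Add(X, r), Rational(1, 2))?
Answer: Rational(992415, 368) ≈ 2696.8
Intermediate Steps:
Function('U')(A, q) = Add(-3, Mul(5, q))
Function('N')(x) = Mul(Rational(1, 16), Pow(x, -1), Add(624, x)) (Function('N')(x) = Mul(Rational(1, 8), Mul(Add(x, 624), Pow(Add(x, x), -1))) = Mul(Rational(1, 8), Mul(Add(624, x), Pow(Mul(2, x), -1))) = Mul(Rational(1, 8), Mul(Add(624, x), Mul(Rational(1, 2), Pow(x, -1)))) = Mul(Rational(1, 8), Mul(Rational(1, 2), Pow(x, -1), Add(624, x))) = Mul(Rational(1, 16), Pow(x, -1), Add(624, x)))
Add(Function('U')(Function('W')(24, 3), 540), Function('N')(-138)) = Add(Add(-3, Mul(5, 540)), Mul(Rational(1, 16), Pow(-138, -1), Add(624, -138))) = Add(Add(-3, 2700), Mul(Rational(1, 16), Rational(-1, 138), 486)) = Add(2697, Rational(-81, 368)) = Rational(992415, 368)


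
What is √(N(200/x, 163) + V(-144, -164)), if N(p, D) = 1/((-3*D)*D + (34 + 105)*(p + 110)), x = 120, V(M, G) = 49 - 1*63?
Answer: I*√245316617/4186 ≈ 3.7417*I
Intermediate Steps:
V(M, G) = -14 (V(M, G) = 49 - 63 = -14)
N(p, D) = 1/(15290 - 3*D² + 139*p) (N(p, D) = 1/(-3*D² + 139*(110 + p)) = 1/(-3*D² + (15290 + 139*p)) = 1/(15290 - 3*D² + 139*p))
√(N(200/x, 163) + V(-144, -164)) = √(1/(15290 - 3*163² + 139*(200/120)) - 14) = √(1/(15290 - 3*26569 + 139*(200*(1/120))) - 14) = √(1/(15290 - 79707 + 139*(5/3)) - 14) = √(1/(15290 - 79707 + 695/3) - 14) = √(1/(-192556/3) - 14) = √(-3/192556 - 14) = √(-2695787/192556) = I*√245316617/4186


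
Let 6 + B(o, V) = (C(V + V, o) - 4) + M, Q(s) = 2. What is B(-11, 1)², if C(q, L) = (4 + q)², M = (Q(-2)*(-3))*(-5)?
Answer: 3136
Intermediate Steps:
M = 30 (M = (2*(-3))*(-5) = -6*(-5) = 30)
B(o, V) = 20 + (4 + 2*V)² (B(o, V) = -6 + (((4 + (V + V))² - 4) + 30) = -6 + (((4 + 2*V)² - 4) + 30) = -6 + ((-4 + (4 + 2*V)²) + 30) = -6 + (26 + (4 + 2*V)²) = 20 + (4 + 2*V)²)
B(-11, 1)² = (20 + 4*(2 + 1)²)² = (20 + 4*3²)² = (20 + 4*9)² = (20 + 36)² = 56² = 3136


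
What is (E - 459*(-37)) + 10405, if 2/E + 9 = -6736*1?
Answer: 184732058/6745 ≈ 27388.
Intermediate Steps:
E = -2/6745 (E = 2/(-9 - 6736*1) = 2/(-9 - 6736) = 2/(-6745) = 2*(-1/6745) = -2/6745 ≈ -0.00029652)
(E - 459*(-37)) + 10405 = (-2/6745 - 459*(-37)) + 10405 = (-2/6745 + 16983) + 10405 = 114550333/6745 + 10405 = 184732058/6745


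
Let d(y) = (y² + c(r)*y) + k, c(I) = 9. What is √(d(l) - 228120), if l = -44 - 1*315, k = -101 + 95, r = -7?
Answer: 2*I*√25619 ≈ 320.12*I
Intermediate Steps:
k = -6
l = -359 (l = -44 - 315 = -359)
d(y) = -6 + y² + 9*y (d(y) = (y² + 9*y) - 6 = -6 + y² + 9*y)
√(d(l) - 228120) = √((-6 + (-359)² + 9*(-359)) - 228120) = √((-6 + 128881 - 3231) - 228120) = √(125644 - 228120) = √(-102476) = 2*I*√25619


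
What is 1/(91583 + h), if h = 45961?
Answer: 1/137544 ≈ 7.2704e-6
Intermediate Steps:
1/(91583 + h) = 1/(91583 + 45961) = 1/137544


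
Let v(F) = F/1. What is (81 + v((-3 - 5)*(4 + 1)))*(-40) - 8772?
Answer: -10412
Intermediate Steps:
v(F) = F (v(F) = F*1 = F)
(81 + v((-3 - 5)*(4 + 1)))*(-40) - 8772 = (81 + (-3 - 5)*(4 + 1))*(-40) - 8772 = (81 - 8*5)*(-40) - 8772 = (81 - 40)*(-40) - 8772 = 41*(-40) - 8772 = -1640 - 8772 = -10412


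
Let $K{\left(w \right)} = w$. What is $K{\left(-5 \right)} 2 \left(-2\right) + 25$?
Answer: $45$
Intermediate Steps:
$K{\left(-5 \right)} 2 \left(-2\right) + 25 = - 5 \cdot 2 \left(-2\right) + 25 = \left(-5\right) \left(-4\right) + 25 = 20 + 25 = 45$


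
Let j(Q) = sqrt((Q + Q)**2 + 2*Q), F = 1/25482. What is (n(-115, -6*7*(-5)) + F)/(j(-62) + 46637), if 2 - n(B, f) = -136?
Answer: 163999803329/55423210282194 - 3516517*sqrt(3813)/27711605141097 ≈ 0.0029512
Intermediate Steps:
n(B, f) = 138 (n(B, f) = 2 - 1*(-136) = 2 + 136 = 138)
F = 1/25482 ≈ 3.9243e-5
j(Q) = sqrt(2*Q + 4*Q**2) (j(Q) = sqrt((2*Q)**2 + 2*Q) = sqrt(4*Q**2 + 2*Q) = sqrt(2*Q + 4*Q**2))
(n(-115, -6*7*(-5)) + F)/(j(-62) + 46637) = (138 + 1/25482)/(sqrt(2)*sqrt(-62*(1 + 2*(-62))) + 46637) = 3516517/(25482*(sqrt(2)*sqrt(-62*(1 - 124)) + 46637)) = 3516517/(25482*(sqrt(2)*sqrt(-62*(-123)) + 46637)) = 3516517/(25482*(sqrt(2)*sqrt(7626) + 46637)) = 3516517/(25482*(2*sqrt(3813) + 46637)) = 3516517/(25482*(46637 + 2*sqrt(3813)))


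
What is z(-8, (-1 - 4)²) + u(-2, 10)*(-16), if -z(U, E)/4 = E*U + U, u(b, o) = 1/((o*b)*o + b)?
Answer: 84040/101 ≈ 832.08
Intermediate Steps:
u(b, o) = 1/(b + b*o²) (u(b, o) = 1/((b*o)*o + b) = 1/(b*o² + b) = 1/(b + b*o²))
z(U, E) = -4*U - 4*E*U (z(U, E) = -4*(E*U + U) = -4*(U + E*U) = -4*U - 4*E*U)
z(-8, (-1 - 4)²) + u(-2, 10)*(-16) = -4*(-8)*(1 + (-1 - 4)²) + (1/((-2)*(1 + 10²)))*(-16) = -4*(-8)*(1 + (-5)²) - 1/(2*(1 + 100))*(-16) = -4*(-8)*(1 + 25) - ½/101*(-16) = -4*(-8)*26 - ½*1/101*(-16) = 832 - 1/202*(-16) = 832 + 8/101 = 84040/101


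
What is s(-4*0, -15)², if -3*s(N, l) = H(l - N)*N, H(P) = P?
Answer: 0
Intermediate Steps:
s(N, l) = -N*(l - N)/3 (s(N, l) = -(l - N)*N/3 = -N*(l - N)/3)
s(-4*0, -15)² = ((-4*0)*(-4*0 - 1*(-15))/3)² = ((⅓)*0*(0 + 15))² = ((⅓)*0*15)² = 0² = 0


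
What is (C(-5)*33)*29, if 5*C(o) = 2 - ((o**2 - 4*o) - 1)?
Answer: -40194/5 ≈ -8038.8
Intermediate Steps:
C(o) = 3/5 - o**2/5 + 4*o/5 (C(o) = (2 - ((o**2 - 4*o) - 1))/5 = (2 - (-1 + o**2 - 4*o))/5 = (2 + (1 - o**2 + 4*o))/5 = (3 - o**2 + 4*o)/5 = 3/5 - o**2/5 + 4*o/5)
(C(-5)*33)*29 = ((3/5 - 1/5*(-5)**2 + (4/5)*(-5))*33)*29 = ((3/5 - 1/5*25 - 4)*33)*29 = ((3/5 - 5 - 4)*33)*29 = -42/5*33*29 = -1386/5*29 = -40194/5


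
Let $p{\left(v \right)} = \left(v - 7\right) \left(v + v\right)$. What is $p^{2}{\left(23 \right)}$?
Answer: $541696$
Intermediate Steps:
$p{\left(v \right)} = 2 v \left(-7 + v\right)$ ($p{\left(v \right)} = \left(-7 + v\right) 2 v = 2 v \left(-7 + v\right)$)
$p^{2}{\left(23 \right)} = \left(2 \cdot 23 \left(-7 + 23\right)\right)^{2} = \left(2 \cdot 23 \cdot 16\right)^{2} = 736^{2} = 541696$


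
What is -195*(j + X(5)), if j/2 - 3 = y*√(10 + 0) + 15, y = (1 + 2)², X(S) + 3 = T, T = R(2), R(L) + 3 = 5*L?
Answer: -7800 - 3510*√10 ≈ -18900.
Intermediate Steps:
R(L) = -3 + 5*L
T = 7 (T = -3 + 5*2 = -3 + 10 = 7)
X(S) = 4 (X(S) = -3 + 7 = 4)
y = 9 (y = 3² = 9)
j = 36 + 18*√10 (j = 6 + 2*(9*√(10 + 0) + 15) = 6 + 2*(9*√10 + 15) = 6 + 2*(15 + 9*√10) = 6 + (30 + 18*√10) = 36 + 18*√10 ≈ 92.921)
-195*(j + X(5)) = -195*((36 + 18*√10) + 4) = -195*(40 + 18*√10) = -7800 - 3510*√10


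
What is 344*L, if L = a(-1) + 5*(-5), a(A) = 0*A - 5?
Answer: -10320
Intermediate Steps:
a(A) = -5 (a(A) = 0 - 5 = -5)
L = -30 (L = -5 + 5*(-5) = -5 - 25 = -30)
344*L = 344*(-30) = -10320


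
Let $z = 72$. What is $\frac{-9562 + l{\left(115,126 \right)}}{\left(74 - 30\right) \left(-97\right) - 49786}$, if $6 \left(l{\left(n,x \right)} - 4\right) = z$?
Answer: $\frac{1591}{9009} \approx 0.1766$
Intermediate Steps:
$l{\left(n,x \right)} = 16$ ($l{\left(n,x \right)} = 4 + \frac{1}{6} \cdot 72 = 4 + 12 = 16$)
$\frac{-9562 + l{\left(115,126 \right)}}{\left(74 - 30\right) \left(-97\right) - 49786} = \frac{-9562 + 16}{\left(74 - 30\right) \left(-97\right) - 49786} = - \frac{9546}{44 \left(-97\right) - 49786} = - \frac{9546}{-4268 - 49786} = - \frac{9546}{-54054} = \left(-9546\right) \left(- \frac{1}{54054}\right) = \frac{1591}{9009}$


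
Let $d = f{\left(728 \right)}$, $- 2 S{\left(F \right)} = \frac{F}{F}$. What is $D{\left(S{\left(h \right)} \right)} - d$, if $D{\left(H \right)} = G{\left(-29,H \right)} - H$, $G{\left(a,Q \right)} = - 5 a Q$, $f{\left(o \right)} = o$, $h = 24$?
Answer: $-800$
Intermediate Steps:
$G{\left(a,Q \right)} = - 5 Q a$
$S{\left(F \right)} = - \frac{1}{2}$ ($S{\left(F \right)} = - \frac{F \frac{1}{F}}{2} = \left(- \frac{1}{2}\right) 1 = - \frac{1}{2}$)
$d = 728$
$D{\left(H \right)} = 144 H$ ($D{\left(H \right)} = \left(-5\right) H \left(-29\right) - H = 145 H - H = 144 H$)
$D{\left(S{\left(h \right)} \right)} - d = 144 \left(- \frac{1}{2}\right) - 728 = -72 - 728 = -800$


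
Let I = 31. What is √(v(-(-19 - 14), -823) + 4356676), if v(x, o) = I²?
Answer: √4357637 ≈ 2087.5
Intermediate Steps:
v(x, o) = 961 (v(x, o) = 31² = 961)
√(v(-(-19 - 14), -823) + 4356676) = √(961 + 4356676) = √4357637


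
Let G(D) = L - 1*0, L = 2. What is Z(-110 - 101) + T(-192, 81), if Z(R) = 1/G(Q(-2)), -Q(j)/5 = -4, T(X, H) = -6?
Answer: -11/2 ≈ -5.5000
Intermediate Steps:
Q(j) = 20 (Q(j) = -5*(-4) = 20)
G(D) = 2 (G(D) = 2 - 1*0 = 2 + 0 = 2)
Z(R) = ½ (Z(R) = 1/2 = ½)
Z(-110 - 101) + T(-192, 81) = ½ - 6 = -11/2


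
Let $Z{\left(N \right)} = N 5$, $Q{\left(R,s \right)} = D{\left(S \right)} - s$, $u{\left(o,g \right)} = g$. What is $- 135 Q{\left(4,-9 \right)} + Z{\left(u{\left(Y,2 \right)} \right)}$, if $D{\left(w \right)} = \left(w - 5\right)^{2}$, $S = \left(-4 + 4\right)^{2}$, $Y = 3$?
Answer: $-4580$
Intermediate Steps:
$S = 0$ ($S = 0^{2} = 0$)
$D{\left(w \right)} = \left(-5 + w\right)^{2}$
$Q{\left(R,s \right)} = 25 - s$ ($Q{\left(R,s \right)} = \left(-5 + 0\right)^{2} - s = \left(-5\right)^{2} - s = 25 - s$)
$Z{\left(N \right)} = 5 N$
$- 135 Q{\left(4,-9 \right)} + Z{\left(u{\left(Y,2 \right)} \right)} = - 135 \left(25 - -9\right) + 5 \cdot 2 = - 135 \left(25 + 9\right) + 10 = \left(-135\right) 34 + 10 = -4590 + 10 = -4580$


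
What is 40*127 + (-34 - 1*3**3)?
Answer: 5019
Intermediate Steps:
40*127 + (-34 - 1*3**3) = 5080 + (-34 - 1*27) = 5080 + (-34 - 27) = 5080 - 61 = 5019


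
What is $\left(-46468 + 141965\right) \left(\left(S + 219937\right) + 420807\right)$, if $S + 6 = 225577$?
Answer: $82730483555$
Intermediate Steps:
$S = 225571$ ($S = -6 + 225577 = 225571$)
$\left(-46468 + 141965\right) \left(\left(S + 219937\right) + 420807\right) = \left(-46468 + 141965\right) \left(\left(225571 + 219937\right) + 420807\right) = 95497 \left(445508 + 420807\right) = 95497 \cdot 866315 = 82730483555$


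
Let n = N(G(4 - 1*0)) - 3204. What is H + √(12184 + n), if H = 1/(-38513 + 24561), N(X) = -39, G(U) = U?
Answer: -1/13952 + √8941 ≈ 94.557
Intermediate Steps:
n = -3243 (n = -39 - 3204 = -3243)
H = -1/13952 (H = 1/(-13952) = -1/13952 ≈ -7.1674e-5)
H + √(12184 + n) = -1/13952 + √(12184 - 3243) = -1/13952 + √8941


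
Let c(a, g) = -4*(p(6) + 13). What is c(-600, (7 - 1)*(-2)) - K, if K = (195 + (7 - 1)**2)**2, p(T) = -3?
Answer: -53401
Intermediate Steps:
c(a, g) = -40 (c(a, g) = -4*(-3 + 13) = -4*10 = -40)
K = 53361 (K = (195 + 6**2)**2 = (195 + 36)**2 = 231**2 = 53361)
c(-600, (7 - 1)*(-2)) - K = -40 - 1*53361 = -40 - 53361 = -53401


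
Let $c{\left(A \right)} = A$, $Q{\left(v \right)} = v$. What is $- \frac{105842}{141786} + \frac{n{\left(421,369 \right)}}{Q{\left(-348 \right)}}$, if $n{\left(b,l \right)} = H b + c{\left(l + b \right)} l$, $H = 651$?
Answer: $- \frac{13371383447}{8223588} \approx -1626.0$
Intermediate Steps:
$n{\left(b,l \right)} = 651 b + l \left(b + l\right)$ ($n{\left(b,l \right)} = 651 b + \left(l + b\right) l = 651 b + \left(b + l\right) l = 651 b + l \left(b + l\right)$)
$- \frac{105842}{141786} + \frac{n{\left(421,369 \right)}}{Q{\left(-348 \right)}} = - \frac{105842}{141786} + \frac{651 \cdot 421 + 369 \left(421 + 369\right)}{-348} = \left(-105842\right) \frac{1}{141786} + \left(274071 + 369 \cdot 790\right) \left(- \frac{1}{348}\right) = - \frac{52921}{70893} + \left(274071 + 291510\right) \left(- \frac{1}{348}\right) = - \frac{52921}{70893} + 565581 \left(- \frac{1}{348}\right) = - \frac{52921}{70893} - \frac{188527}{116} = - \frac{13371383447}{8223588}$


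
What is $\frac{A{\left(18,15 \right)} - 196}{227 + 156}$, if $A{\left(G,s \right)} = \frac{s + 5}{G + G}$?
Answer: $- \frac{1759}{3447} \approx -0.5103$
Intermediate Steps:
$A{\left(G,s \right)} = \frac{5 + s}{2 G}$
$\frac{A{\left(18,15 \right)} - 196}{227 + 156} = \frac{\frac{5 + 15}{2 \cdot 18} - 196}{227 + 156} = \frac{\frac{1}{2} \cdot \frac{1}{18} \cdot 20 - 196}{383} = \left(\frac{5}{9} - 196\right) \frac{1}{383} = \left(- \frac{1759}{9}\right) \frac{1}{383} = - \frac{1759}{3447}$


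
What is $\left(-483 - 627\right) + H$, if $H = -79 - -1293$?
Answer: $104$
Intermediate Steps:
$H = 1214$ ($H = -79 + 1293 = 1214$)
$\left(-483 - 627\right) + H = \left(-483 - 627\right) + 1214 = -1110 + 1214 = 104$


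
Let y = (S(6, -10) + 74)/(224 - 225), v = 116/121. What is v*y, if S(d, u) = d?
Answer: -9280/121 ≈ -76.694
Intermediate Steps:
v = 116/121 (v = 116*(1/121) = 116/121 ≈ 0.95868)
y = -80 (y = (6 + 74)/(224 - 225) = 80/(-1) = 80*(-1) = -80)
v*y = (116/121)*(-80) = -9280/121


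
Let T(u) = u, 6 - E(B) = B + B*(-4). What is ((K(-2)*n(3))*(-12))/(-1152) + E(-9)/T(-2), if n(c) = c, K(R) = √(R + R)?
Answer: 21/2 + I/16 ≈ 10.5 + 0.0625*I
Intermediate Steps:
K(R) = √2*√R (K(R) = √(2*R) = √2*√R)
E(B) = 6 + 3*B (E(B) = 6 - (B + B*(-4)) = 6 - (B - 4*B) = 6 - (-3)*B = 6 + 3*B)
((K(-2)*n(3))*(-12))/(-1152) + E(-9)/T(-2) = (((√2*√(-2))*3)*(-12))/(-1152) + (6 + 3*(-9))/(-2) = (((√2*(I*√2))*3)*(-12))*(-1/1152) + (6 - 27)*(-½) = (((2*I)*3)*(-12))*(-1/1152) - 21*(-½) = ((6*I)*(-12))*(-1/1152) + 21/2 = -72*I*(-1/1152) + 21/2 = I/16 + 21/2 = 21/2 + I/16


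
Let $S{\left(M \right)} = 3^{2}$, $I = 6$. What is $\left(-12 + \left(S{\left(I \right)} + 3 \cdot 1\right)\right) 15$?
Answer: $0$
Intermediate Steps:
$S{\left(M \right)} = 9$
$\left(-12 + \left(S{\left(I \right)} + 3 \cdot 1\right)\right) 15 = \left(-12 + \left(9 + 3 \cdot 1\right)\right) 15 = \left(-12 + \left(9 + 3\right)\right) 15 = \left(-12 + 12\right) 15 = 0 \cdot 15 = 0$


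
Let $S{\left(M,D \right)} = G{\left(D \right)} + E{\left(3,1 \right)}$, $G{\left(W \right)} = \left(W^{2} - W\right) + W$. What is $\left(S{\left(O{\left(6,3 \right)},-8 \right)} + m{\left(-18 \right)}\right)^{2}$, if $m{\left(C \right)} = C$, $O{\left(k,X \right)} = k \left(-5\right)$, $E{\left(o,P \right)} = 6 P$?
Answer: $2704$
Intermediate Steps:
$O{\left(k,X \right)} = - 5 k$
$G{\left(W \right)} = W^{2}$
$S{\left(M,D \right)} = 6 + D^{2}$ ($S{\left(M,D \right)} = D^{2} + 6 \cdot 1 = D^{2} + 6 = 6 + D^{2}$)
$\left(S{\left(O{\left(6,3 \right)},-8 \right)} + m{\left(-18 \right)}\right)^{2} = \left(\left(6 + \left(-8\right)^{2}\right) - 18\right)^{2} = \left(\left(6 + 64\right) - 18\right)^{2} = \left(70 - 18\right)^{2} = 52^{2} = 2704$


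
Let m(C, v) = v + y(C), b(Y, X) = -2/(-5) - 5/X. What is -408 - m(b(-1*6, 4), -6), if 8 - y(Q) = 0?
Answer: -410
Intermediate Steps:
y(Q) = 8 (y(Q) = 8 - 1*0 = 8 + 0 = 8)
b(Y, X) = ⅖ - 5/X (b(Y, X) = -2*(-⅕) - 5/X = ⅖ - 5/X)
m(C, v) = 8 + v (m(C, v) = v + 8 = 8 + v)
-408 - m(b(-1*6, 4), -6) = -408 - (8 - 6) = -408 - 1*2 = -408 - 2 = -410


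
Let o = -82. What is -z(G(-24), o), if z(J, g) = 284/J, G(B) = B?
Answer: 71/6 ≈ 11.833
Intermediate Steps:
-z(G(-24), o) = -284/(-24) = -284*(-1)/24 = -1*(-71/6) = 71/6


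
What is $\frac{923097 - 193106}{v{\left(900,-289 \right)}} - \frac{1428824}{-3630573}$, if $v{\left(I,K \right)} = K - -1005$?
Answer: $\frac{2651308652827}{2599490268} \approx 1019.9$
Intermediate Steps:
$v{\left(I,K \right)} = 1005 + K$ ($v{\left(I,K \right)} = K + 1005 = 1005 + K$)
$\frac{923097 - 193106}{v{\left(900,-289 \right)}} - \frac{1428824}{-3630573} = \frac{923097 - 193106}{1005 - 289} - \frac{1428824}{-3630573} = \frac{729991}{716} - - \frac{1428824}{3630573} = 729991 \cdot \frac{1}{716} + \frac{1428824}{3630573} = \frac{729991}{716} + \frac{1428824}{3630573} = \frac{2651308652827}{2599490268}$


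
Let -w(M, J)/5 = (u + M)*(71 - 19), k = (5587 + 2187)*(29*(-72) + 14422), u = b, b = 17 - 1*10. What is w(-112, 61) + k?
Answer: 95911816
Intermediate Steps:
b = 7 (b = 17 - 10 = 7)
u = 7
k = 95884516 (k = 7774*(-2088 + 14422) = 7774*12334 = 95884516)
w(M, J) = -1820 - 260*M (w(M, J) = -5*(7 + M)*(71 - 19) = -5*(7 + M)*52 = -5*(364 + 52*M) = -1820 - 260*M)
w(-112, 61) + k = (-1820 - 260*(-112)) + 95884516 = (-1820 + 29120) + 95884516 = 27300 + 95884516 = 95911816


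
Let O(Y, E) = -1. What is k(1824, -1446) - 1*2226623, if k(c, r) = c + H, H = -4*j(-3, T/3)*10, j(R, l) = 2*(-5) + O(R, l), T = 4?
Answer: -2224359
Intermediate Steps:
j(R, l) = -11 (j(R, l) = 2*(-5) - 1 = -10 - 1 = -11)
H = 440 (H = -4*(-11)*10 = 44*10 = 440)
k(c, r) = 440 + c (k(c, r) = c + 440 = 440 + c)
k(1824, -1446) - 1*2226623 = (440 + 1824) - 1*2226623 = 2264 - 2226623 = -2224359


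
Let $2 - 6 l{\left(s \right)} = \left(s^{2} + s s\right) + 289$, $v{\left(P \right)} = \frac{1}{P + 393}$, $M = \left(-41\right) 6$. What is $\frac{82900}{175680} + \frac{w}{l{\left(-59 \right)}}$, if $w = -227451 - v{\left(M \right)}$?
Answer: $\frac{588863623409}{3120085584} \approx 188.73$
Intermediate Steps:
$M = -246$
$v{\left(P \right)} = \frac{1}{393 + P}$
$l{\left(s \right)} = - \frac{287}{6} - \frac{s^{2}}{3}$ ($l{\left(s \right)} = \frac{1}{3} - \frac{\left(s^{2} + s s\right) + 289}{6} = \frac{1}{3} - \frac{\left(s^{2} + s^{2}\right) + 289}{6} = \frac{1}{3} - \frac{2 s^{2} + 289}{6} = \frac{1}{3} - \frac{289 + 2 s^{2}}{6} = \frac{1}{3} - \left(\frac{289}{6} + \frac{s^{2}}{3}\right) = - \frac{287}{6} - \frac{s^{2}}{3}$)
$w = - \frac{33435298}{147}$ ($w = -227451 - \frac{1}{393 - 246} = -227451 - \frac{1}{147} = - \frac{33435298}{147} \approx -2.2745 \cdot 10^{5}$)
$\frac{82900}{175680} + \frac{w}{l{\left(-59 \right)}} = \frac{82900}{175680} - \frac{33435298}{147 \left(- \frac{287}{6} - \frac{\left(-59\right)^{2}}{3}\right)} = 82900 \cdot \frac{1}{175680} - \frac{33435298}{147 \left(- \frac{287}{6} - \frac{3481}{3}\right)} = \frac{4145}{8784} - \frac{33435298}{147 \left(- \frac{287}{6} - \frac{3481}{3}\right)} = \frac{4145}{8784} - \frac{33435298}{147 \left(- \frac{7249}{6}\right)} = \frac{4145}{8784} - - \frac{66870596}{355201} = \frac{4145}{8784} + \frac{66870596}{355201} = \frac{588863623409}{3120085584}$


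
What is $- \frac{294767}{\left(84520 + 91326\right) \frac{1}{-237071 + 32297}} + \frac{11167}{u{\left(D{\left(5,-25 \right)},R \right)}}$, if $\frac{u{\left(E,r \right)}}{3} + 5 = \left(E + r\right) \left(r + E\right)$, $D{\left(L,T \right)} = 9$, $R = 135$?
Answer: $\frac{170636811712558}{497108649} \approx 3.4326 \cdot 10^{5}$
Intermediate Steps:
$u{\left(E,r \right)} = -15 + 3 \left(E + r\right)^{2}$ ($u{\left(E,r \right)} = -15 + 3 \left(E + r\right) \left(r + E\right) = -15 + 3 \left(E + r\right) \left(E + r\right) = -15 + 3 \left(E + r\right)^{2}$)
$- \frac{294767}{\left(84520 + 91326\right) \frac{1}{-237071 + 32297}} + \frac{11167}{u{\left(D{\left(5,-25 \right)},R \right)}} = - \frac{294767}{\left(84520 + 91326\right) \frac{1}{-237071 + 32297}} + \frac{11167}{-15 + 3 \left(9 + 135\right)^{2}} = - \frac{294767}{175846 \frac{1}{-204774}} + \frac{11167}{-15 + 3 \cdot 144^{2}} = - \frac{294767}{175846 \left(- \frac{1}{204774}\right)} + \frac{11167}{-15 + 3 \cdot 20736} = - \frac{294767}{- \frac{87923}{102387}} + \frac{11167}{-15 + 62208} = \left(-294767\right) \left(- \frac{102387}{87923}\right) + \frac{11167}{62193} = \frac{2743664439}{7993} + 11167 \cdot \frac{1}{62193} = \frac{2743664439}{7993} + \frac{11167}{62193} = \frac{170636811712558}{497108649}$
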